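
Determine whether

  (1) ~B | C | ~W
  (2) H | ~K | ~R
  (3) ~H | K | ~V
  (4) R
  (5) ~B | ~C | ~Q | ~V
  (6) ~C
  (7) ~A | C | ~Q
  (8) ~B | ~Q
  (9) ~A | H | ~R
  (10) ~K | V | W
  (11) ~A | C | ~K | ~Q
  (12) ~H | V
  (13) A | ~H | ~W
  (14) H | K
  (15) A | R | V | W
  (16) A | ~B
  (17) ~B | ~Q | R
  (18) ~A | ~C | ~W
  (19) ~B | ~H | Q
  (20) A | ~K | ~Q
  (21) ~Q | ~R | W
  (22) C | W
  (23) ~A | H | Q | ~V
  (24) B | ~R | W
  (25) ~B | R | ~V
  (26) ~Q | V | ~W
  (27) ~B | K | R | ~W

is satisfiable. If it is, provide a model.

W = True; V = True; K = True; A = True; Q = False; R = True; B = False; C = False; H = True

Unit clause (R) forces R = True.
Unit clause (~C) forces C = False.
In (C | W) only W is left, so W = True.
In (~B | C | ~W) only ~B is left, so B = False.
Try V = False:
  (~H | V) forces H = False.
  (H | ~K | ~R) forces K = False.
  clause (H | K) is falsified — backtrack.
So V = True.
Try K = False:
  (~H | K | ~V) forces H = False.
  clause (H | K) is falsified — backtrack.
So K = True.
  then (H | ~K | ~R) forces H = True.
  then (A | ~H | ~W) forces A = True.
  then (~A | C | ~Q) forces Q = False.
All clauses satisfied.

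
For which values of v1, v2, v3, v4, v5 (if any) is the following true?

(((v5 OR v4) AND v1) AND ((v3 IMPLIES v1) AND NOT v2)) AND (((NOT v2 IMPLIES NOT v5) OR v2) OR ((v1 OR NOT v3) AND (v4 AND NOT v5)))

v1 = True, v2 = False, v3 = True, v4 = True, v5 = False

  ((v5 OR v4) AND v1) AND ((v3 IMPLIES v1) AND NOT v2) = True
    (v5 OR v4) AND v1 = True
      v5 OR v4 = True
    (v3 IMPLIES v1) AND NOT v2 = True
      v3 IMPLIES v1 = True
      NOT v2 = True
  ((NOT v2 IMPLIES NOT v5) OR v2) OR ((v1 OR NOT v3) AND (v4 AND NOT v5)) = True
    (NOT v2 IMPLIES NOT v5) OR v2 = True
      NOT v2 IMPLIES NOT v5 = True
        NOT v2 = True
        NOT v5 = True
    (v1 OR NOT v3) AND (v4 AND NOT v5) = True
      v1 OR NOT v3 = True
        NOT v3 = False
      v4 AND NOT v5 = True
        NOT v5 = True
Both conjuncts True, so the formula holds.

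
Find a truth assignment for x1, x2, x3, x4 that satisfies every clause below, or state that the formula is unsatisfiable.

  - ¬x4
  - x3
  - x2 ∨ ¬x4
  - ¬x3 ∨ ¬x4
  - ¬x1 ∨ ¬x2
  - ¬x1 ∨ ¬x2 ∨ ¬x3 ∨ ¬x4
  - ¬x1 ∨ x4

Unit clause (¬x4) forces x4 = False.
Unit clause (x3) forces x3 = True.
In (¬x1 ∨ x4) only ¬x1 is left, so x1 = False.
Set x2 = True.
All clauses satisfied.

x1: False; x2: True; x3: True; x4: False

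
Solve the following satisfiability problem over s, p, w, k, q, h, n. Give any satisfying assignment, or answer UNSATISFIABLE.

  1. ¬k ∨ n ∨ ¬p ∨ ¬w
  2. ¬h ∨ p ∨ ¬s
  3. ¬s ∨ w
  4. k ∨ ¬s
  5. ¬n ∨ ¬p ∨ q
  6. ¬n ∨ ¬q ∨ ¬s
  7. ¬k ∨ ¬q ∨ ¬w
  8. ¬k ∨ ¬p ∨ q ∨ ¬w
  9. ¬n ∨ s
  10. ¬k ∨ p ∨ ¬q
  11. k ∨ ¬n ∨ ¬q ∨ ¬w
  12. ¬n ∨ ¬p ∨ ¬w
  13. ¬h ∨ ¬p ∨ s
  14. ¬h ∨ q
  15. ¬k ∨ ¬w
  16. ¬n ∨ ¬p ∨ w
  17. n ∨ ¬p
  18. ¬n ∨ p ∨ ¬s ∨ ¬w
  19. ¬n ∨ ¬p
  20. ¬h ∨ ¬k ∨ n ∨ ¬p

Set s = False.
  then (¬n ∨ s) forces n = False.
  then (n ∨ ¬p) forces p = False.
Set w = False.
Set k = False.
Set q = True.
Set h = True.
All clauses satisfied.

s=F, p=F, w=F, k=F, q=T, h=T, n=F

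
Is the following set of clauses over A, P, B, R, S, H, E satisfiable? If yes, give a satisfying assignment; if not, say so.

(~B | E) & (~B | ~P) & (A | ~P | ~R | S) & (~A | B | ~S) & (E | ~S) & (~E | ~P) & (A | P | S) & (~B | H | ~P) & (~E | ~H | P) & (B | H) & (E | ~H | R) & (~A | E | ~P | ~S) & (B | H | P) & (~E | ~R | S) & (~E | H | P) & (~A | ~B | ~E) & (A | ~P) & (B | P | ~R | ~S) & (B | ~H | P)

Set A = True.
Set P = True.
  then (~B | ~P) forces B = False.
  then (~A | B | ~S) forces S = False.
  then (~E | ~P) forces E = False.
  then (B | H) forces H = True.
  then (E | ~H | R) forces R = True.
All clauses satisfied.

A = True; P = True; B = False; R = True; S = False; H = True; E = False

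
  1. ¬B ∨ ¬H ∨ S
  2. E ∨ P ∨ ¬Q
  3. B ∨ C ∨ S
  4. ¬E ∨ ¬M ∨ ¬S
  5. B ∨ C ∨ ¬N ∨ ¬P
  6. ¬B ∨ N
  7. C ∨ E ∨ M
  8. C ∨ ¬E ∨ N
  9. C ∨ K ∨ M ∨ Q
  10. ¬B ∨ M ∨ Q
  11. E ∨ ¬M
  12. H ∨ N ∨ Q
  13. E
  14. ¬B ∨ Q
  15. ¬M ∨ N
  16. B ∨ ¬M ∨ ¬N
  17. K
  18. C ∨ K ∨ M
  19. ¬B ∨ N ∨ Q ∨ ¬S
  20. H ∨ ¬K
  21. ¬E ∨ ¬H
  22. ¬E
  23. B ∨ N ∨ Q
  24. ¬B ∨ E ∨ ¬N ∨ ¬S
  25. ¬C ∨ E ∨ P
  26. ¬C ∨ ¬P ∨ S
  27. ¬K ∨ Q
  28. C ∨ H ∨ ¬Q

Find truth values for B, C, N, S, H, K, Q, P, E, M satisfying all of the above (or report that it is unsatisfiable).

Unsatisfiable — no assignment works.

Case E = True:
  Clause (¬E) is falsified — contradiction.
Case E = False:
  Clause (E) is falsified — contradiction.
Both cases fail, so the formula is unsatisfiable.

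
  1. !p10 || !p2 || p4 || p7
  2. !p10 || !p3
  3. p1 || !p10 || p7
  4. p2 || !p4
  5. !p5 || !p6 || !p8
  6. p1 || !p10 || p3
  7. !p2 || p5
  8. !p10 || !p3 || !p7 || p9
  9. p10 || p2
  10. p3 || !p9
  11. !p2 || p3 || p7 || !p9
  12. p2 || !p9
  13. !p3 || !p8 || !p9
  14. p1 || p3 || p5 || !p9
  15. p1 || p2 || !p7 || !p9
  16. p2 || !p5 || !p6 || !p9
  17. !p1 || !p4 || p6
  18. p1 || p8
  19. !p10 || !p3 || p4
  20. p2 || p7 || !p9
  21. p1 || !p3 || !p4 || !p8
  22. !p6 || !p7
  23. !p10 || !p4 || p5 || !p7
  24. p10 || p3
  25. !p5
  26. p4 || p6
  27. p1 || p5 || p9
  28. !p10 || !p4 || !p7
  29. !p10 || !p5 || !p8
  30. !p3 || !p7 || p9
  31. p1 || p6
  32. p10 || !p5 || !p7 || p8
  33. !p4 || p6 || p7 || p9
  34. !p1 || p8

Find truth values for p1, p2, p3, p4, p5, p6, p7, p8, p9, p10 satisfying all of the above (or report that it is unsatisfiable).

Unit clause (!p5) forces p5 = False.
In (!p2 || p5) only !p2 is left, so p2 = False.
In (p10 || p2) only p10 is left, so p10 = True.
In (p2 || !p9) only !p9 is left, so p9 = False.
In (p1 || p5 || p9) only p1 is left, so p1 = True.
In (!p1 || p8) only p8 is left, so p8 = True.
In (!p10 || !p3) only !p3 is left, so p3 = False.
In (p2 || !p4) only !p4 is left, so p4 = False.
In (p4 || p6) only p6 is left, so p6 = True.
In (!p6 || !p7) only !p7 is left, so p7 = False.
All clauses satisfied.

p1 = True, p2 = False, p3 = False, p4 = False, p5 = False, p6 = True, p7 = False, p8 = True, p9 = False, p10 = True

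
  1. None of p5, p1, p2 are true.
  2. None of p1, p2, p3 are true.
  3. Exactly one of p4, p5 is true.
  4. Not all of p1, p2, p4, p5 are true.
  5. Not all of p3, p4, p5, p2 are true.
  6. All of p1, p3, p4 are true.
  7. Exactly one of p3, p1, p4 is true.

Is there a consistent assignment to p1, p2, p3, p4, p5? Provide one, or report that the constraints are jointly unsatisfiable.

Unsatisfiable

Case p1 = True:
  Constraint (1) is violated (p1=T) — contradiction.
Case p1 = False:
  Constraint (6) is violated (p1=F) — contradiction.
Both cases fail — unsatisfiable.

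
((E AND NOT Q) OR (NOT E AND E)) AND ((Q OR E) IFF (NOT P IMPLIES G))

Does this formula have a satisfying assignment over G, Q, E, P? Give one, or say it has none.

G: True, Q: False, E: True, P: True

  (E AND NOT Q) OR (NOT E AND E) = True
    E AND NOT Q = True
      NOT Q = True
    NOT E AND E = False
      NOT E = False
  (Q OR E) IFF (NOT P IMPLIES G) = True
    Q OR E = True
    NOT P IMPLIES G = True
      NOT P = False
Both conjuncts True, so the formula holds.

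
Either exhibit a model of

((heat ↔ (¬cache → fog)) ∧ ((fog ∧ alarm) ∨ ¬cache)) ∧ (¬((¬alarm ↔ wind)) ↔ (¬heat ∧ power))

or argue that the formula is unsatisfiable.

alarm = False, heat = False, wind = False, fog = False, cache = False, power = True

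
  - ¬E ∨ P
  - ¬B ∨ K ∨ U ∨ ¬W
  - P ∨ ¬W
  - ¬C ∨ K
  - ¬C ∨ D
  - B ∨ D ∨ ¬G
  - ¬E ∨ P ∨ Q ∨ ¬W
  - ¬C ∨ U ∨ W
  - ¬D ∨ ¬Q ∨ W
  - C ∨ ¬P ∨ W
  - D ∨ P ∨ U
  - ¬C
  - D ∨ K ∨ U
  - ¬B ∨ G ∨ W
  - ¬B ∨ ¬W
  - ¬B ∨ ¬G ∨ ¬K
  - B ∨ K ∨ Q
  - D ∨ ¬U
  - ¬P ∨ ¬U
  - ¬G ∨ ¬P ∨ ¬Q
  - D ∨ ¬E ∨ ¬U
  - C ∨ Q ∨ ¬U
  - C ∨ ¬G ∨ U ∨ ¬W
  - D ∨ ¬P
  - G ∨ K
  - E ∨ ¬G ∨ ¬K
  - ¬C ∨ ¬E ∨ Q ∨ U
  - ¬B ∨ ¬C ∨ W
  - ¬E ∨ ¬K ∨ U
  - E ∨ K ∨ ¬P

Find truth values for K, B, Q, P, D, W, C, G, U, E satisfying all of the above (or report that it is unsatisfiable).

K=T, B=F, Q=T, P=T, D=T, W=T, C=F, G=F, U=F, E=F

Unit clause (¬C) forces C = False.
Set K = True.
Try B = True:
  (¬B ∨ ¬W) forces W = False.
  (C ∨ ¬P ∨ W) forces P = False.
  (¬E ∨ P) forces E = False.
  (¬B ∨ G ∨ W) forces G = True.
  clause (¬B ∨ ¬G ∨ ¬K) is falsified — backtrack.
So B = False.
Set Q = True.
Set P = True.
  then (C ∨ ¬P ∨ W) forces W = True.
  then (¬P ∨ ¬U) forces U = False.
  then (¬G ∨ ¬P ∨ ¬Q) forces G = False.
  then (D ∨ ¬P) forces D = True.
  then (¬E ∨ ¬K ∨ U) forces E = False.
All clauses satisfied.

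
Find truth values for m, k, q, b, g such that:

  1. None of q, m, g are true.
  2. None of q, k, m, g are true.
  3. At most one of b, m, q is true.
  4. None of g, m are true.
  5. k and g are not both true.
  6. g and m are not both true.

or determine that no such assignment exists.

m: False, k: False, q: False, b: False, g: False

  (1) {q, m, g}: 0 true — none ✓
  (2) {q, k, m, g}: 0 true — none ✓
  (3) {b, m, q}: 0 true — at most one ✓
  (4) {g, m}: 0 true — none ✓
  (5) k=F, g=F — not both ✓
  (6) g=F, m=F — not both ✓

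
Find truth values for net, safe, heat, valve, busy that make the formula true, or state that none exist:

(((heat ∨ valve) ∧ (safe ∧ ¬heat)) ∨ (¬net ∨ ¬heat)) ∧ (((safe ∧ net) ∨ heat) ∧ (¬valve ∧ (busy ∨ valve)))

net = False, safe = False, heat = True, valve = False, busy = True

  ((heat ∨ valve) ∧ (safe ∧ ¬heat)) ∨ (¬net ∨ ¬heat) = True
    (heat ∨ valve) ∧ (safe ∧ ¬heat) = False
      heat ∨ valve = True
      safe ∧ ¬heat = False
        ¬heat = False
    ¬net ∨ ¬heat = True
      ¬net = True
      ¬heat = False
  ((safe ∧ net) ∨ heat) ∧ (¬valve ∧ (busy ∨ valve)) = True
    (safe ∧ net) ∨ heat = True
      safe ∧ net = False
    ¬valve ∧ (busy ∨ valve) = True
      ¬valve = True
      busy ∨ valve = True
Both conjuncts True, so the formula holds.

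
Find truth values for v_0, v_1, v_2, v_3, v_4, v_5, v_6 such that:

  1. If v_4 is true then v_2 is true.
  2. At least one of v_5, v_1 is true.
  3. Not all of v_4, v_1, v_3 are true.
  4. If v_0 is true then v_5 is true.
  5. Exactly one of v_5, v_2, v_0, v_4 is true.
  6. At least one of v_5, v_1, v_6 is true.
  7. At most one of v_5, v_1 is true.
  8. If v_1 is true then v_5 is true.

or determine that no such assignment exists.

v_0: False, v_1: False, v_2: False, v_3: False, v_4: False, v_5: True, v_6: True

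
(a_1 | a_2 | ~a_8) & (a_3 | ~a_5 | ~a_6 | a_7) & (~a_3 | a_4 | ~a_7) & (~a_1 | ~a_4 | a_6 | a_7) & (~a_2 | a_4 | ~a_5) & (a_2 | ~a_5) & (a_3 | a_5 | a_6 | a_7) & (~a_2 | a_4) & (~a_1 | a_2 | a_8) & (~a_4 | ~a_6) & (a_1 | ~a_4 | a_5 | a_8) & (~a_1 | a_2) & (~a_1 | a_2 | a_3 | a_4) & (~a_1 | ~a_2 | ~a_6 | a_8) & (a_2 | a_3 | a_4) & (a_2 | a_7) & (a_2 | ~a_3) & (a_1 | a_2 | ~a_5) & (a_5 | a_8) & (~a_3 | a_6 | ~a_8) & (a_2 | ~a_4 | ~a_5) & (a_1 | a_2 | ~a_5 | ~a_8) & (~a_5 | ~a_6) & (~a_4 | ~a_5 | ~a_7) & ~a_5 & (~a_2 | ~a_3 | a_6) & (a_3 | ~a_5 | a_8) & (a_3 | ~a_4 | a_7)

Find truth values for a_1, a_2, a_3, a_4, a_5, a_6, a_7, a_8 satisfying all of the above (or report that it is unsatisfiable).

a_1 = False; a_2 = True; a_3 = False; a_4 = True; a_5 = False; a_6 = False; a_7 = True; a_8 = True

Unit clause (~a_5) forces a_5 = False.
In (a_5 | a_8) only a_8 is left, so a_8 = True.
Set a_1 = False.
  then (a_1 | a_2 | ~a_8) forces a_2 = True.
  then (~a_2 | a_4) forces a_4 = True.
  then (~a_4 | ~a_6) forces a_6 = False.
  then (~a_3 | a_6 | ~a_8) forces a_3 = False.
  then (a_3 | ~a_4 | a_7) forces a_7 = True.
All clauses satisfied.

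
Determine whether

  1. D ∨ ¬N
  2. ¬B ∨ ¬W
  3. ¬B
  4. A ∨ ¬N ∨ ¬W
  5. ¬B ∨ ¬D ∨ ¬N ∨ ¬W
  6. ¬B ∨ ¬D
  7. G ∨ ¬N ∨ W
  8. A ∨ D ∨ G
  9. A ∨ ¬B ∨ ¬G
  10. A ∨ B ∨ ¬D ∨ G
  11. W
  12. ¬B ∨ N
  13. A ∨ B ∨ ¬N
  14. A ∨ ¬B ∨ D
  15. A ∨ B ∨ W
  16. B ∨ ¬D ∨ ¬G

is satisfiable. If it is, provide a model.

A=T, N=F, W=T, D=T, G=F, B=F

Unit clause (¬B) forces B = False.
Unit clause (W) forces W = True.
Set A = True.
Set N = False.
Set D = True.
  then (B ∨ ¬D ∨ ¬G) forces G = False.
All clauses satisfied.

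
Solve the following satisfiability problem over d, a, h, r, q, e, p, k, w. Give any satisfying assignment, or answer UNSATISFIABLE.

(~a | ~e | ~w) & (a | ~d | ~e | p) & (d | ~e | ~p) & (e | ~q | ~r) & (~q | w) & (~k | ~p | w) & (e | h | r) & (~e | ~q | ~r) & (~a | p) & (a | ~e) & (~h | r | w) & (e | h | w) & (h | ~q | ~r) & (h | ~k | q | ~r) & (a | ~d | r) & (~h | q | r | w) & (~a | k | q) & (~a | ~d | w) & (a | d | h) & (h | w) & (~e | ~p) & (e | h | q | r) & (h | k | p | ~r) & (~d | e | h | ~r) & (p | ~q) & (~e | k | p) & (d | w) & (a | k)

d: False; a: True; h: True; r: False; q: True; e: False; p: True; k: False; w: True

Set d = False.
  then (d | w) forces w = True.
Set a = True.
  then (~a | ~e | ~w) forces e = False.
  then (~a | p) forces p = True.
Set h = True.
Set r = False.
Set q = True.
Set k = False.
All clauses satisfied.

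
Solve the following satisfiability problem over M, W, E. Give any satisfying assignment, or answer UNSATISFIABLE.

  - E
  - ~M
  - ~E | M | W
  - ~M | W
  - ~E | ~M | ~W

M = False; W = True; E = True

Unit clause (E) forces E = True.
Unit clause (~M) forces M = False.
In (~E | M | W) only W is left, so W = True.
All clauses satisfied.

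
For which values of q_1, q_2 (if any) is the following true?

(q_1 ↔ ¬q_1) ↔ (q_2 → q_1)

q_1=F; q_2=T

  (q_1 ↔ ¬q_1) ↔ (q_2 → q_1) = True
    q_1 ↔ ¬q_1 = False
      ¬q_1 = True
    q_2 → q_1 = False
The formula evaluates to True.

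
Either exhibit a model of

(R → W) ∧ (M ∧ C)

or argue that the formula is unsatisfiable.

M = True, W = True, R = False, C = True

  R → W = True
  M ∧ C = True
Both conjuncts True, so the formula holds.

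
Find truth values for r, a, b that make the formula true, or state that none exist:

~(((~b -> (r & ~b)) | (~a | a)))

Case a = True: the formula becomes ~(((~b -> (r & ~b)) | True)) = False.
Case a = False: the formula becomes ~(((~b -> (r & ~b)) | True)) = False.
Both cases fail — unsatisfiable.

Unsatisfiable — no assignment works.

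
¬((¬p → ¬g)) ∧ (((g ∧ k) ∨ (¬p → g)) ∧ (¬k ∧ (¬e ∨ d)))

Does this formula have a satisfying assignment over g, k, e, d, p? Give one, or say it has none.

g: True; k: False; e: True; d: True; p: False

  ¬((¬p → ¬g)) = True
    ¬p → ¬g = False
      ¬p = True
      ¬g = False
  ((g ∧ k) ∨ (¬p → g)) ∧ (¬k ∧ (¬e ∨ d)) = True
    (g ∧ k) ∨ (¬p → g) = True
      g ∧ k = False
      ¬p → g = True
        ¬p = True
    ¬k ∧ (¬e ∨ d) = True
      ¬k = True
      ¬e ∨ d = True
        ¬e = False
Both conjuncts True, so the formula holds.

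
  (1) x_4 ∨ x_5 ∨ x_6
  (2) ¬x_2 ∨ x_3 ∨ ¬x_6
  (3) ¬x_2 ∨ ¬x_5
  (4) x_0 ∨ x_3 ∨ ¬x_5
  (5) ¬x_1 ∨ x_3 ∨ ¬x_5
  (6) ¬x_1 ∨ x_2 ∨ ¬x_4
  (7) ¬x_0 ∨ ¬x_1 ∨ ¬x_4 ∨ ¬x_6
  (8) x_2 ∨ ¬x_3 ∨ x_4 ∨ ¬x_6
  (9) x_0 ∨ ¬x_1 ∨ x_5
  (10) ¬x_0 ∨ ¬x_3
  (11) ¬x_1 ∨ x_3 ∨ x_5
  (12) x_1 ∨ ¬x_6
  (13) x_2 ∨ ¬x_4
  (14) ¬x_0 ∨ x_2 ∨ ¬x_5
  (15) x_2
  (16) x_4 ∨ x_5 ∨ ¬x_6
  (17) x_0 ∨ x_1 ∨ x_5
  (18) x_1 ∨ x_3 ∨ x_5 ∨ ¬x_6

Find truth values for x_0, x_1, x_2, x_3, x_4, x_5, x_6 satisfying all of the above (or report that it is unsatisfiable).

Unit clause (x_2) forces x_2 = True.
In (¬x_2 ∨ ¬x_5) only ¬x_5 is left, so x_5 = False.
Try x_0 = False:
  (x_0 ∨ ¬x_1 ∨ x_5) forces x_1 = False.
  clause (x_0 ∨ x_1 ∨ x_5) is falsified — backtrack.
So x_0 = True.
  then (¬x_0 ∨ ¬x_3) forces x_3 = False.
  then (¬x_1 ∨ x_3 ∨ x_5) forces x_1 = False.
  then (x_1 ∨ ¬x_6) forces x_6 = False.
  then (x_4 ∨ x_5 ∨ x_6) forces x_4 = True.
All clauses satisfied.

x_0 = True; x_1 = False; x_2 = True; x_3 = False; x_4 = True; x_5 = False; x_6 = False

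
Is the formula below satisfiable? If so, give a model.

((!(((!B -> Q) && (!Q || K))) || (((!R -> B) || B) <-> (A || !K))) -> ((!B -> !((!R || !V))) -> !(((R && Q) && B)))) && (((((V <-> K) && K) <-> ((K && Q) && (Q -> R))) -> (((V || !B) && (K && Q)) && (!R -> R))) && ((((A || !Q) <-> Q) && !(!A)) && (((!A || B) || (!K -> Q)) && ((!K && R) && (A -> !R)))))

Case K = True: the conjunct !K is False.
Case K = False: the conjunct (((V <-> K) && K) <-> ((K && Q) && (Q -> R))) -> (((V || !B) && (K && Q)) && (!R -> R)) becomes (False <-> False) -> (False && (!R -> R)) = False.
Both cases fail — unsatisfiable.

UNSATISFIABLE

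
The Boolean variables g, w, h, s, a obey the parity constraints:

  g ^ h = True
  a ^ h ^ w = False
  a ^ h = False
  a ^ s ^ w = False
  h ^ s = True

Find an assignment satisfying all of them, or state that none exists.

UNSATISFIABLE

Adding constraints 2, 4, 5 mod 2: every variable appears an even number of times on the left, so the left side is 0.
But the right sides sum to 1 (mod 2). 0 ≠ 1 — the system is inconsistent.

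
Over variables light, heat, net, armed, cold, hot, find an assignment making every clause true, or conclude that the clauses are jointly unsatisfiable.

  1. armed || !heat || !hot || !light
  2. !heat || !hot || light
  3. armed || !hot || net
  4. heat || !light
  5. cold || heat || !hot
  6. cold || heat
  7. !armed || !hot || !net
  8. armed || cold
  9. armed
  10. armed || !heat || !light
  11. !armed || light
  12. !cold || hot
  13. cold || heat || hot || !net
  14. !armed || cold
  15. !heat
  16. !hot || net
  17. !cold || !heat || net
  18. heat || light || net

Case light = True:
  (heat || !light) forces heat = True.
  Clause (!heat) is falsified — contradiction.
Case light = False:
  (armed) forces armed = True.
  Clause (!armed || light) is falsified — contradiction.
Both cases fail, so the formula is unsatisfiable.

Unsatisfiable — no assignment works.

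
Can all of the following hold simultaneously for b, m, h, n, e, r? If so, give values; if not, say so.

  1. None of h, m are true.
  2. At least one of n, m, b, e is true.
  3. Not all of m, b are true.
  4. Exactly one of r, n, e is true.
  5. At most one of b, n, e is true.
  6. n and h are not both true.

b = False, m = False, h = False, n = True, e = False, r = False

  (1) {h, m}: 0 true — none ✓
  (2) {n, m, b, e}: 1 true — at least one ✓
  (3) {m, b}: 0/2 true — not all ✓
  (4) {r, n, e}: 1 true — exactly one ✓
  (5) {b, n, e}: 1 true — at most one ✓
  (6) n=T, h=F — not both ✓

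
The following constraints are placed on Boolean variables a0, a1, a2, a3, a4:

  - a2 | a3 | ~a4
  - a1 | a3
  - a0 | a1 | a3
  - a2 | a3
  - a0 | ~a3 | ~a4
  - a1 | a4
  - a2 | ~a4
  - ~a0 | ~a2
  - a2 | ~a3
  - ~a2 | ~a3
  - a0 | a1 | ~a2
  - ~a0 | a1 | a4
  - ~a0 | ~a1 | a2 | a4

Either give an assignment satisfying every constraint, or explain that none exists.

Try a0 = True:
  (~a0 | ~a2) forces a2 = False.
  (a2 | a3) forces a3 = True.
  clause (a2 | ~a3) is falsified — backtrack.
So a0 = False.
Set a1 = True.
Set a2 = True.
  then (~a2 | ~a3) forces a3 = False.
Set a4 = False.
All clauses satisfied.

a0: False, a1: True, a2: True, a3: False, a4: False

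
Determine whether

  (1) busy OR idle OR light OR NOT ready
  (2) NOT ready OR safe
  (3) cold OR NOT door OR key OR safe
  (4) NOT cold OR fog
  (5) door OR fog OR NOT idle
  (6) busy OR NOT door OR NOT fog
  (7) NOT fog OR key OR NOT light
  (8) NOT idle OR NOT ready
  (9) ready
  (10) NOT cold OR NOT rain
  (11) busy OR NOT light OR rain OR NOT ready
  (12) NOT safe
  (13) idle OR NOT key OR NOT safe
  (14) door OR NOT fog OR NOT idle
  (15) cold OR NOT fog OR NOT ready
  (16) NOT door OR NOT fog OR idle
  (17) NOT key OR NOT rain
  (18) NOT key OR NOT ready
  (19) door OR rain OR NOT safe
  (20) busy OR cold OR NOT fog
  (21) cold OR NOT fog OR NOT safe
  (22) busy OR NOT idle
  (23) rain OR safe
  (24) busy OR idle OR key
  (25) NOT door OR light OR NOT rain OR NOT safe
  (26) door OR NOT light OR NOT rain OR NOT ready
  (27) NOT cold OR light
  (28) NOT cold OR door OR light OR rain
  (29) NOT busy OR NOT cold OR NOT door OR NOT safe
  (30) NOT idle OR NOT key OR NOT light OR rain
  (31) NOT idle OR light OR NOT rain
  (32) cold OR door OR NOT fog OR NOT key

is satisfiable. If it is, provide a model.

No satisfying assignment exists.

Case ready = True:
  (NOT ready OR safe) forces safe = True.
  Clause (NOT safe) is falsified — contradiction.
Case ready = False:
  Clause (ready) is falsified — contradiction.
Both cases fail, so the formula is unsatisfiable.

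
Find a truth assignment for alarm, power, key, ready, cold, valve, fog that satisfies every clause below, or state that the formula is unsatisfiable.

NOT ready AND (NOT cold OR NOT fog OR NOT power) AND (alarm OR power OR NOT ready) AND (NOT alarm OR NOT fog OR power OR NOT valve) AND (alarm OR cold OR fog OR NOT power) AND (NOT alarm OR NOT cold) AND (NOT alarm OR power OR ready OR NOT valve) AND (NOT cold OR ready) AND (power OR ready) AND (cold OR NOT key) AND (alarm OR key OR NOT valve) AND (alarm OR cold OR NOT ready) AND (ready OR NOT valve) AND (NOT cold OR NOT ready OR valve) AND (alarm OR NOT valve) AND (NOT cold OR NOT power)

Unit clause (NOT ready) forces ready = False.
In (NOT cold OR ready) only NOT cold is left, so cold = False.
In (power OR ready) only power is left, so power = True.
In (cold OR NOT key) only NOT key is left, so key = False.
In (ready OR NOT valve) only NOT valve is left, so valve = False.
Set alarm = True.
Set fog = False.
All clauses satisfied.

alarm=T; power=T; key=F; ready=F; cold=F; valve=F; fog=F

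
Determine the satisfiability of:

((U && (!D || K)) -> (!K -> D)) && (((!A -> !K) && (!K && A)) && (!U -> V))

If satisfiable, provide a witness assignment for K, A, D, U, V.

K = False, A = True, D = True, U = False, V = True

  (U && (!D || K)) -> (!K -> D) = True
    U && (!D || K) = False
      !D || K = False
        !D = False
    !K -> D = True
      !K = True
  ((!A -> !K) && (!K && A)) && (!U -> V) = True
    (!A -> !K) && (!K && A) = True
      !A -> !K = True
        !A = False
        !K = True
      !K && A = True
        !K = True
    !U -> V = True
      !U = True
Both conjuncts True, so the formula holds.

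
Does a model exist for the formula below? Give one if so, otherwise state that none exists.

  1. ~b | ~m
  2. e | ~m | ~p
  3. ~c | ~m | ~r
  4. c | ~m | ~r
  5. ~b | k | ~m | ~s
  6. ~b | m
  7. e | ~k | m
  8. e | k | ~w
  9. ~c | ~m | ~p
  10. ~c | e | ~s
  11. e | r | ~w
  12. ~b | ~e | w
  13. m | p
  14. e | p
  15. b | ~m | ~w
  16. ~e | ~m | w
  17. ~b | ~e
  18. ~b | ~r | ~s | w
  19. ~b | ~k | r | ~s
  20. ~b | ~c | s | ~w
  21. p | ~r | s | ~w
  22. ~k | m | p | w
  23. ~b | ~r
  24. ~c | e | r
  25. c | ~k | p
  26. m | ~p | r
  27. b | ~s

Set w = False.
Set r = True.
  then (~b | ~r) forces b = False.
  then (b | ~s) forces s = False.
Set k = True.
Try p = False:
  (m | p) forces m = True.
  (~c | ~m | ~r) forces c = False.
  clause (c | ~m | ~r) is falsified — backtrack.
So p = True.
Set e = True.
  then (~e | ~m | w) forces m = False.
Set c = True.
All clauses satisfied.

w = False; r = True; s = False; k = True; p = True; e = True; b = False; m = False; c = True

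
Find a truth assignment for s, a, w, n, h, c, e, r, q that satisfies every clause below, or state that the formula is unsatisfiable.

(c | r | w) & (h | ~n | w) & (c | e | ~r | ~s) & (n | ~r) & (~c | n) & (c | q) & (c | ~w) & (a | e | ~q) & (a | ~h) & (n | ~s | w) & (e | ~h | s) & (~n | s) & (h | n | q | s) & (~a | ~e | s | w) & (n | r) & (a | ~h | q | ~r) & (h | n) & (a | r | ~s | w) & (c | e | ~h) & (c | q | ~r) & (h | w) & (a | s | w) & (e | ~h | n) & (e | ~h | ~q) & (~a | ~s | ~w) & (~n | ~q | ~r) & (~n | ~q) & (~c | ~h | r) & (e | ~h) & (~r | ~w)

s=T, a=T, w=F, n=T, h=T, c=T, e=T, r=T, q=F

Try s = False:
  (~n | s) forces n = False.
  (n | ~r) forces r = False.
  clause (n | r) is falsified — backtrack.
So s = True.
Set a = True.
  then (~a | ~s | ~w) forces w = False.
  then (n | ~s | w) forces n = True.
  then (h | w) forces h = True.
  then (~n | ~q) forces q = False.
  then (e | ~h) forces e = True.
  then (c | q) forces c = True.
  then (~c | ~h | r) forces r = True.
All clauses satisfied.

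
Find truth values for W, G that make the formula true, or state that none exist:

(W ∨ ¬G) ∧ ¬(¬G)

W: True, G: True

  W ∨ ¬G = True
    ¬G = False
  ¬(¬G) = True
    ¬G = False
Both conjuncts True, so the formula holds.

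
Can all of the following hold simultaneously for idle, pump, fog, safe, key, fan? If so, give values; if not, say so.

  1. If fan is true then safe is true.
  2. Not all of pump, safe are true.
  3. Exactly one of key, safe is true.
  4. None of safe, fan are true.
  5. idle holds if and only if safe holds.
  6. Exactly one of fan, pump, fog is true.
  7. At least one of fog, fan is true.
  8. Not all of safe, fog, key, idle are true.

idle = False; pump = False; fog = True; safe = False; key = True; fan = False

  (1) fan=F ⇒ safe: vacuous ✓
  (2) {pump, safe}: 0/2 true — not all ✓
  (3) {key, safe}: 1 true — exactly one ✓
  (4) {safe, fan}: 0 true — none ✓
  (5) idle=F, safe=F — same ✓
  (6) {fan, pump, fog}: 1 true — exactly one ✓
  (7) {fog, fan}: 1 true — at least one ✓
  (8) {safe, fog, key, idle}: 2/4 true — not all ✓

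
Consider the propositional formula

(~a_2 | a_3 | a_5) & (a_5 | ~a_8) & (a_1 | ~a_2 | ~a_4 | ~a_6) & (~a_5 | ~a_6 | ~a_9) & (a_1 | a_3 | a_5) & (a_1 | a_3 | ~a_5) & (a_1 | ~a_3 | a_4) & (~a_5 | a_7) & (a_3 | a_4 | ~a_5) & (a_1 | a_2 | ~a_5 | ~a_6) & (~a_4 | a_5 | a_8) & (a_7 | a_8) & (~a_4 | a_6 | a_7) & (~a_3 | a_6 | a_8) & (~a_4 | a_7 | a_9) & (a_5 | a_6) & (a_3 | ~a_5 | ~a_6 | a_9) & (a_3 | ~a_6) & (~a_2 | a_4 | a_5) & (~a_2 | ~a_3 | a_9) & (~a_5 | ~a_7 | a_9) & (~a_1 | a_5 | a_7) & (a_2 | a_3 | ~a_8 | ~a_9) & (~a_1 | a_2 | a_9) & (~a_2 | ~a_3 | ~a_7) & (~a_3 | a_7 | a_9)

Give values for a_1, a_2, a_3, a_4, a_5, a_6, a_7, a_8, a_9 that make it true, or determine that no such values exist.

a_1 = True, a_2 = True, a_3 = False, a_4 = True, a_5 = True, a_6 = False, a_7 = True, a_8 = False, a_9 = True

Set a_1 = True.
Set a_2 = True.
Try a_3 = True:
  (~a_2 | ~a_3 | a_9) forces a_9 = True.
  (~a_2 | ~a_3 | ~a_7) forces a_7 = False.
  (~a_5 | a_7) forces a_5 = False.
  clause (~a_1 | a_5 | a_7) is falsified — backtrack.
So a_3 = False.
  then (~a_2 | a_3 | a_5) forces a_5 = True.
  then (~a_5 | a_7) forces a_7 = True.
  then (a_3 | a_4 | ~a_5) forces a_4 = True.
  then (a_3 | ~a_6) forces a_6 = False.
  then (~a_5 | ~a_7 | a_9) forces a_9 = True.
Set a_8 = False.
All clauses satisfied.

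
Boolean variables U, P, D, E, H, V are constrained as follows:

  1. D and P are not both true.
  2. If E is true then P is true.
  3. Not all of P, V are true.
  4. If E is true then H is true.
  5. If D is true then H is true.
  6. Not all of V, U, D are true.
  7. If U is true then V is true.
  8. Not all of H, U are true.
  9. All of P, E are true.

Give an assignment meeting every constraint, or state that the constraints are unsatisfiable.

U: False; P: True; D: False; E: True; H: True; V: False

  (1) D=F, P=T — not both ✓
  (2) E=T ⇒ P: T ✓
  (3) {P, V}: 1/2 true — not all ✓
  (4) E=T ⇒ H: T ✓
  (5) D=F ⇒ H: vacuous ✓
  (6) {V, U, D}: 0/3 true — not all ✓
  (7) U=F ⇒ V: vacuous ✓
  (8) {H, U}: 1/2 true — not all ✓
  (9) {P, E}: all 2 true ✓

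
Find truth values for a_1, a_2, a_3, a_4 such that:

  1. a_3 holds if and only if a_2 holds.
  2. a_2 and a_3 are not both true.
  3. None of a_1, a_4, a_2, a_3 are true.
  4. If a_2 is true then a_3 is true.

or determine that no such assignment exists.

a_1=F; a_2=F; a_3=F; a_4=F

  (1) a_3=F, a_2=F — same ✓
  (2) a_2=F, a_3=F — not both ✓
  (3) {a_1, a_4, a_2, a_3}: 0 true — none ✓
  (4) a_2=F ⇒ a_3: vacuous ✓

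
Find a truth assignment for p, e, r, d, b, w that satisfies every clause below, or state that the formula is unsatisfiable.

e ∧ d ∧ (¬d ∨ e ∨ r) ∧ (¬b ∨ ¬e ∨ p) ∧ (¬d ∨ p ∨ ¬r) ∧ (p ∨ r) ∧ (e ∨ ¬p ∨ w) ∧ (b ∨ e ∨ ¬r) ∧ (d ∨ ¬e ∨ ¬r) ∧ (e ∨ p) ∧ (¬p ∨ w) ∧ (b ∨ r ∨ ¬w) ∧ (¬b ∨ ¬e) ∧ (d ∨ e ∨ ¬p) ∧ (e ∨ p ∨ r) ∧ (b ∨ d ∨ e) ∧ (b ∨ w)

p=T, e=T, r=T, d=T, b=F, w=T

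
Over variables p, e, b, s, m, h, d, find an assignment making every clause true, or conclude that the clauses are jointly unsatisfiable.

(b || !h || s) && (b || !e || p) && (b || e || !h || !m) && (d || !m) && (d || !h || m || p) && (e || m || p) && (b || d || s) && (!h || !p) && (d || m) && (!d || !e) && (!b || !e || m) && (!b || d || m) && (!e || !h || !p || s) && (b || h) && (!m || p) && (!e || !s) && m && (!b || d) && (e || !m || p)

p: True, e: False, b: True, s: True, m: True, h: False, d: True

Unit clause (m) forces m = True.
In (d || !m) only d is left, so d = True.
In (!d || !e) only !e is left, so e = False.
In (!m || p) only p is left, so p = True.
In (!h || !p) only !h is left, so h = False.
In (b || h) only b is left, so b = True.
Set s = True.
All clauses satisfied.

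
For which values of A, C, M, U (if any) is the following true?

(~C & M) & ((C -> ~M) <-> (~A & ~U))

A: False; C: False; M: True; U: False

  ~C & M = True
    ~C = True
  (C -> ~M) <-> (~A & ~U) = True
    C -> ~M = True
      ~M = False
    ~A & ~U = True
      ~A = True
      ~U = True
Both conjuncts True, so the formula holds.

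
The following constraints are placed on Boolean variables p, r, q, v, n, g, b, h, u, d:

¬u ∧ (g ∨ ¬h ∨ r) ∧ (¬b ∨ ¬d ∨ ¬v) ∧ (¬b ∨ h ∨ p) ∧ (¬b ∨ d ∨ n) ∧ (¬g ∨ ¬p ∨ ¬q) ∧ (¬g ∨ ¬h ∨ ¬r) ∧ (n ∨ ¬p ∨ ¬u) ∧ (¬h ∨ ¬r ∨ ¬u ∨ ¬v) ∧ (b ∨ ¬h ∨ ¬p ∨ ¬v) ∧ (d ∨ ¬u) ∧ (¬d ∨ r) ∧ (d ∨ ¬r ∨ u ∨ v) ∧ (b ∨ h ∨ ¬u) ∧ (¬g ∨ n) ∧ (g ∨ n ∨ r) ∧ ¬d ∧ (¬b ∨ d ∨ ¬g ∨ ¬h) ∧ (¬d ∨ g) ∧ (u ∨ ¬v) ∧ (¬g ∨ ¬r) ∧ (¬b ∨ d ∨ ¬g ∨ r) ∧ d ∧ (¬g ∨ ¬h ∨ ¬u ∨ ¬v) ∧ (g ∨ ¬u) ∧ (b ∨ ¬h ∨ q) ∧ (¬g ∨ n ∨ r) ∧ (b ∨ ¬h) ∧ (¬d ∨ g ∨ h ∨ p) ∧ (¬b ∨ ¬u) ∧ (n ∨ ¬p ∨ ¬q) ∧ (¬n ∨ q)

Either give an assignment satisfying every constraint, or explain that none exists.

No satisfying assignment exists.

Case d = True:
  Clause (¬d) is falsified — contradiction.
Case d = False:
  Clause (d) is falsified — contradiction.
Both cases fail, so the formula is unsatisfiable.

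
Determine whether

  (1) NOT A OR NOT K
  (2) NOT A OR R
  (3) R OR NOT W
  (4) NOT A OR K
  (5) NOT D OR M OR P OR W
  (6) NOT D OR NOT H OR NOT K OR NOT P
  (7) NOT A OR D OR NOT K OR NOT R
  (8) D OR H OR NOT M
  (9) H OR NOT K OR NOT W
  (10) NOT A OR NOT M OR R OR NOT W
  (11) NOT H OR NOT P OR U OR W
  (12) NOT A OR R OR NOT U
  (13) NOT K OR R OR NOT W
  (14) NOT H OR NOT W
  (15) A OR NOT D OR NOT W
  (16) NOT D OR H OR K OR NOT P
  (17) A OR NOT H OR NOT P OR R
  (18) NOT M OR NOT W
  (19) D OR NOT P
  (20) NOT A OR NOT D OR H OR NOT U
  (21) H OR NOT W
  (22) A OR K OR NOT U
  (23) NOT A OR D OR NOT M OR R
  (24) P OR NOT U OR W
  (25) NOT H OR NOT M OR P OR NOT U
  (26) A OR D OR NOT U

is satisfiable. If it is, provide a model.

P = False, M = True, K = False, H = True, R = False, W = False, A = False, U = False, D = False

Set P = False.
Set M = True.
  then (NOT M OR NOT W) forces W = False.
  then (P OR NOT U OR W) forces U = False.
Set K = False.
  then (NOT A OR K) forces A = False.
Set H = True.
Set R = False.
Set D = False.
All clauses satisfied.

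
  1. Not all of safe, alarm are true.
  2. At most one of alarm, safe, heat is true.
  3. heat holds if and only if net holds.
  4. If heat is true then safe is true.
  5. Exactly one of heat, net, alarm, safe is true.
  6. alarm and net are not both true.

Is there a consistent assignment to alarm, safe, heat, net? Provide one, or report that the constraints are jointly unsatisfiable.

alarm = True; safe = False; heat = False; net = False

  (1) {safe, alarm}: 1/2 true — not all ✓
  (2) {alarm, safe, heat}: 1 true — at most one ✓
  (3) heat=F, net=F — same ✓
  (4) heat=F ⇒ safe: vacuous ✓
  (5) {heat, net, alarm, safe}: 1 true — exactly one ✓
  (6) alarm=T, net=F — not both ✓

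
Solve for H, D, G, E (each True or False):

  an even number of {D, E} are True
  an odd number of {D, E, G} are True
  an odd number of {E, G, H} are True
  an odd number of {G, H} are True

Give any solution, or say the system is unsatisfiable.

H=F, D=F, G=T, E=F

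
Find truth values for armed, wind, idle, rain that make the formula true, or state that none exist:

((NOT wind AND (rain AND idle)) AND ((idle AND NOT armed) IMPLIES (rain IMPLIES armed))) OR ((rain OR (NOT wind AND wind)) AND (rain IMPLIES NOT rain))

armed: True, wind: False, idle: True, rain: True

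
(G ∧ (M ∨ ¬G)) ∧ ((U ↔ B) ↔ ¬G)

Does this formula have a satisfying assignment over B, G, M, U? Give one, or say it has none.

B = False, G = True, M = True, U = True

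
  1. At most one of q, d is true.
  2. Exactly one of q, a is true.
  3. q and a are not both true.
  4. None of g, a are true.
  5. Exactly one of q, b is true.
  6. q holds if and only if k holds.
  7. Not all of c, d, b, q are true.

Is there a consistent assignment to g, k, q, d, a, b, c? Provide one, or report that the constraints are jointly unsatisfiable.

g=F, k=T, q=T, d=F, a=F, b=F, c=F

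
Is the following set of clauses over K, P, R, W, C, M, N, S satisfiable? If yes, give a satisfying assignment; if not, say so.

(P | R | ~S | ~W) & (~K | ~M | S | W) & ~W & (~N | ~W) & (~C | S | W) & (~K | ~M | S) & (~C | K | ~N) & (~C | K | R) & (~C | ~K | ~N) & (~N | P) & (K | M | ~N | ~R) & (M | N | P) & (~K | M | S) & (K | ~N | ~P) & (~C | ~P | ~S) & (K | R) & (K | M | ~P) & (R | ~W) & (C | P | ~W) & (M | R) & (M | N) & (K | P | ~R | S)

K = True, P = True, R = True, W = False, C = False, M = False, N = True, S = True

Unit clause (~W) forces W = False.
Set K = True.
Set P = True.
Set R = True.
Try C = True:
  (~C | S | W) forces S = True.
  clause (~C | ~P | ~S) is falsified — backtrack.
So C = False.
Set M = False.
  then (~K | M | S) forces S = True.
  then (M | N) forces N = True.
All clauses satisfied.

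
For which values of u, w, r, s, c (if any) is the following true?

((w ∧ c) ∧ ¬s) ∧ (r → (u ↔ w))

u: True; w: True; r: False; s: False; c: True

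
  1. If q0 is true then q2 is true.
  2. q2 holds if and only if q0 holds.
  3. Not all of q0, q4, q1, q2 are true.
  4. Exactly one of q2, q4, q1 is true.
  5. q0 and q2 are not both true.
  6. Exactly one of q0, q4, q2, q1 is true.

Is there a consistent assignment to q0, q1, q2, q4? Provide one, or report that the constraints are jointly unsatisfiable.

q0 = False; q1 = False; q2 = False; q4 = True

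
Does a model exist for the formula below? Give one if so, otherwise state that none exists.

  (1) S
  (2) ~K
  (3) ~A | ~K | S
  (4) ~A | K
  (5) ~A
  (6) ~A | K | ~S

K=F; S=T; A=F

Unit clause (S) forces S = True.
Unit clause (~K) forces K = False.
In (~A | K) only ~A is left, so A = False.
Check each clause:
  (S): S holds.
  (~K): ~K holds.
  (~A | ~K | S): ~A holds.
  (~A | K): ~A holds.
  (~A): ~A holds.
  (~A | K | ~S): ~A holds.
All clauses satisfied.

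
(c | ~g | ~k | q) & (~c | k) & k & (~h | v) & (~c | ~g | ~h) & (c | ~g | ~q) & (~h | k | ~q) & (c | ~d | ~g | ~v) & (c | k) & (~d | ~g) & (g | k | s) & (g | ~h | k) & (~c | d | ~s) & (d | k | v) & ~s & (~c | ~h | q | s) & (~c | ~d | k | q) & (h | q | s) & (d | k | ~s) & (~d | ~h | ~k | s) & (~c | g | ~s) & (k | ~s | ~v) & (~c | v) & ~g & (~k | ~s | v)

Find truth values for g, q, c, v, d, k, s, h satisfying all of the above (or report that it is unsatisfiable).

Unit clause (k) forces k = True.
Unit clause (~s) forces s = False.
Unit clause (~g) forces g = False.
Set q = True.
Set c = False.
Set v = True.
Set d = True.
  then (~d | ~h | ~k | s) forces h = False.
All clauses satisfied.

g=F, q=T, c=F, v=T, d=T, k=T, s=F, h=F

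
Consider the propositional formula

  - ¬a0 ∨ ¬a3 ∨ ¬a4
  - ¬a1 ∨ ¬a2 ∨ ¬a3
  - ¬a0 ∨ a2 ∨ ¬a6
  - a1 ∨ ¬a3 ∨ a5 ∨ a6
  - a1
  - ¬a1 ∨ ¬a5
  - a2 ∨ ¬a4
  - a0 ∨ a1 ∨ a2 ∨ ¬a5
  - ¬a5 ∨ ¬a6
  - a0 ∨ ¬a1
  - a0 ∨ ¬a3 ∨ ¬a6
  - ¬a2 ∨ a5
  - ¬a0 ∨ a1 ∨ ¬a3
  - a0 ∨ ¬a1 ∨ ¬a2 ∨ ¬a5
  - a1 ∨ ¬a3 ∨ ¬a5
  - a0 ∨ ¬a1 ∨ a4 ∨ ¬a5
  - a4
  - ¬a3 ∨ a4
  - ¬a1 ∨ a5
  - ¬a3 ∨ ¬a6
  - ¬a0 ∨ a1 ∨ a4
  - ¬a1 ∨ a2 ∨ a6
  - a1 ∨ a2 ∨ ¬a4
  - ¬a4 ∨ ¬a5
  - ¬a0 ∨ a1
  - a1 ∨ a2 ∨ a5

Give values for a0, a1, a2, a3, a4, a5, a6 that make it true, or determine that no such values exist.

No satisfying assignment exists.

Case a1 = True:
  (¬a1 ∨ ¬a5) forces a5 = False.
  Clause (¬a1 ∨ a5) is falsified — contradiction.
Case a1 = False:
  Clause (a1) is falsified — contradiction.
Both cases fail, so the formula is unsatisfiable.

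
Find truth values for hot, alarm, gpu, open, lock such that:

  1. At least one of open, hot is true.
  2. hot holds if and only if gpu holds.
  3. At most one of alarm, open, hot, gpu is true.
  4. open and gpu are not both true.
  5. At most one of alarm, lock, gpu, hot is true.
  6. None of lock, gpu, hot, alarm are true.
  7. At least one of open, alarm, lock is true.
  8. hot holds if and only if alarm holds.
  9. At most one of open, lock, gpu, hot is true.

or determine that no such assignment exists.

hot: False, alarm: False, gpu: False, open: True, lock: False

  (1) {open, hot}: 1 true — at least one ✓
  (2) hot=F, gpu=F — same ✓
  (3) {alarm, open, hot, gpu}: 1 true — at most one ✓
  (4) open=T, gpu=F — not both ✓
  (5) {alarm, lock, gpu, hot}: 0 true — at most one ✓
  (6) {lock, gpu, hot, alarm}: 0 true — none ✓
  (7) {open, alarm, lock}: 1 true — at least one ✓
  (8) hot=F, alarm=F — same ✓
  (9) {open, lock, gpu, hot}: 1 true — at most one ✓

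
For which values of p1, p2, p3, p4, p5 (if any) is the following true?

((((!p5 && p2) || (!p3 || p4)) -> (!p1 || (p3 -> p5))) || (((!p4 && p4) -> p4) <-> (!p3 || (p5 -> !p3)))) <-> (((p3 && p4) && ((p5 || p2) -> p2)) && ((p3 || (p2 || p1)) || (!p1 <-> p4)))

p1 = True, p2 = True, p3 = True, p4 = True, p5 = True

  ((((!p5 && p2) || (!p3 || p4)) -> (!p1 || (p3 -> p5))) || (((!p4 && p4) -> p4) <-> (!p3 || (p5 -> !p3)))) <-> (((p3 && p4) && ((p5 || p2) -> p2)) && ((p3 || (p2 || p1)) || (!p1 <-> p4))) = True
    (((!p5 && p2) || (!p3 || p4)) -> (!p1 || (p3 -> p5))) || (((!p4 && p4) -> p4) <-> (!p3 || (p5 -> !p3))) = True
      ((!p5 && p2) || (!p3 || p4)) -> (!p1 || (p3 -> p5)) = True
        (!p5 && p2) || (!p3 || p4) = True
          !p5 && p2 = False
            !p5 = False
          !p3 || p4 = True
            !p3 = False
        !p1 || (p3 -> p5) = True
          !p1 = False
          p3 -> p5 = True
      ((!p4 && p4) -> p4) <-> (!p3 || (p5 -> !p3)) = False
        (!p4 && p4) -> p4 = True
          !p4 && p4 = False
            !p4 = False
        !p3 || (p5 -> !p3) = False
          !p3 = False
          p5 -> !p3 = False
            !p3 = False
    ((p3 && p4) && ((p5 || p2) -> p2)) && ((p3 || (p2 || p1)) || (!p1 <-> p4)) = True
      (p3 && p4) && ((p5 || p2) -> p2) = True
        p3 && p4 = True
        (p5 || p2) -> p2 = True
          p5 || p2 = True
      (p3 || (p2 || p1)) || (!p1 <-> p4) = True
        p3 || (p2 || p1) = True
          p2 || p1 = True
        !p1 <-> p4 = False
          !p1 = False
The formula evaluates to True.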